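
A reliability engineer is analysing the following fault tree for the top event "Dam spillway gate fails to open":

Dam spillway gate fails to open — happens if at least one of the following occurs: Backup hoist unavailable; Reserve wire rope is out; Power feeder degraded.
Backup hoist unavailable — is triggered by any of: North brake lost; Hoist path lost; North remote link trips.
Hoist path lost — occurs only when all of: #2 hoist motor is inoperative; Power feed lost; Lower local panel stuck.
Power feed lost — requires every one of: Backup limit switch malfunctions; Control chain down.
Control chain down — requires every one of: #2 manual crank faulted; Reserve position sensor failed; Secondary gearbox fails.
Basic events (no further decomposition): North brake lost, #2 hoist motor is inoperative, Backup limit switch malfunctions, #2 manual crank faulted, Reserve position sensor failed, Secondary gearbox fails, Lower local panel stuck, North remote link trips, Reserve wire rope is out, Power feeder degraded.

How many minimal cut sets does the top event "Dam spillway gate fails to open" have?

Control chain down [AND]: one cut set from each child combined → 1 × 1 × 1 = 1 cut set(s).
Power feed lost [AND]: one cut set from each child combined → 1 × 1 = 1 cut set(s).
Hoist path lost [AND]: one cut set from each child combined → 1 × 1 × 1 = 1 cut set(s).
Backup hoist unavailable [OR]: union of children's cut sets → 3 cut set(s).
Dam spillway gate fails to open [OR]: union of children's cut sets → 5 cut set(s).
Minimal cut sets: {North brake lost}; {#2 hoist motor is inoperative, #2 manual crank faulted, Backup limit switch malfunctions, Lower local panel stuck, Reserve position sensor failed, Secondary gearbox fails}; {North remote link trips}; {Reserve wire rope is out}; {Power feeder degraded}.

5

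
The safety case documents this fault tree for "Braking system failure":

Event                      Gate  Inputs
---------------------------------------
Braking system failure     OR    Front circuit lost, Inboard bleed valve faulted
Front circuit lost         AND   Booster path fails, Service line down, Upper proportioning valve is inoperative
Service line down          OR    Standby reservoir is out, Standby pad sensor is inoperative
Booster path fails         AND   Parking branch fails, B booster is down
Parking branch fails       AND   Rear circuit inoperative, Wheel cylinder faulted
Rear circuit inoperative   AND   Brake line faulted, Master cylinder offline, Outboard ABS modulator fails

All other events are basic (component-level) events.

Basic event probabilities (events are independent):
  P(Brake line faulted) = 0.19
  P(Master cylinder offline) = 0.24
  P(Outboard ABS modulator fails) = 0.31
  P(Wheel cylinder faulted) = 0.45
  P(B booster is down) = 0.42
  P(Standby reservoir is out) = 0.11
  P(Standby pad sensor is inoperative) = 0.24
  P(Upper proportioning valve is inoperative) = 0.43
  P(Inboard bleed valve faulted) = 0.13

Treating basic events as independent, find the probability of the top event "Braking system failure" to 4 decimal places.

P(Rear circuit inoperative) [AND] = 0.19 × 0.24 × 0.31 = 0.014136
P(Parking branch fails) [AND] = 0.014136 × 0.45 = 0.006361
P(Booster path fails) [AND] = 0.006361 × 0.42 = 0.002672
P(Service line down) [OR] = 1 − (1−0.11) × (1−0.24) = 0.323600
P(Front circuit lost) [AND] = 0.002672 × 0.323600 × 0.43 = 0.000372
P(Braking system failure) [OR] = 1 − (1−0.000372) × (1−0.13) = 0.130324
Rounded to 4 decimal places: P(Braking system failure) ≈ 0.1303.

0.1303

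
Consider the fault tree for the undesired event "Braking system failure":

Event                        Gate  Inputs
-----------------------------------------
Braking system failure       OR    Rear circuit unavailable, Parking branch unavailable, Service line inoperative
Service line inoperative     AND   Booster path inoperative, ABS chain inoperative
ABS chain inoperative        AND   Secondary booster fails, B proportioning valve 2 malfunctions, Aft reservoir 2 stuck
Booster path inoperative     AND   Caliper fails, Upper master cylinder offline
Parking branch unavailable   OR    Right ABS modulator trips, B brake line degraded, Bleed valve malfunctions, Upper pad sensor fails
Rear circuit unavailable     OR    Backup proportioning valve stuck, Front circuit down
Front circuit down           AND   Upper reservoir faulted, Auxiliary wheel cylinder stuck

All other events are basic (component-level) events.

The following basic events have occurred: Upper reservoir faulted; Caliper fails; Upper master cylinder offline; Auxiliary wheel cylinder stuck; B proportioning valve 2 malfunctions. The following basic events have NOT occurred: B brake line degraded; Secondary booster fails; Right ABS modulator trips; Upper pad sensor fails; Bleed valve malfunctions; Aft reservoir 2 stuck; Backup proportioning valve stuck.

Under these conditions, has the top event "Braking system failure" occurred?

Front circuit down [AND]: Upper reservoir faulted=occurs, Auxiliary wheel cylinder stuck=occurs → all inputs occur → occurs.
Rear circuit unavailable [OR]: Backup proportioning valve stuck=not, Front circuit down=occurs → at least one input occurs → occurs.
Parking branch unavailable [OR]: Right ABS modulator trips=not, B brake line degraded=not, Bleed valve malfunctions=not, Upper pad sensor fails=not → no input occurs → does not occur.
Booster path inoperative [AND]: Caliper fails=occurs, Upper master cylinder offline=occurs → all inputs occur → occurs.
ABS chain inoperative [AND]: Secondary booster fails=not, B proportioning valve 2 malfunctions=occurs, Aft reservoir 2 stuck=not → not all inputs occur → does not occur.
Service line inoperative [AND]: Booster path inoperative=occurs, ABS chain inoperative=not → not all inputs occur → does not occur.
Braking system failure [OR]: Rear circuit unavailable=occurs, Parking branch unavailable=not, Service line inoperative=not → at least one input occurs → occurs.

Yes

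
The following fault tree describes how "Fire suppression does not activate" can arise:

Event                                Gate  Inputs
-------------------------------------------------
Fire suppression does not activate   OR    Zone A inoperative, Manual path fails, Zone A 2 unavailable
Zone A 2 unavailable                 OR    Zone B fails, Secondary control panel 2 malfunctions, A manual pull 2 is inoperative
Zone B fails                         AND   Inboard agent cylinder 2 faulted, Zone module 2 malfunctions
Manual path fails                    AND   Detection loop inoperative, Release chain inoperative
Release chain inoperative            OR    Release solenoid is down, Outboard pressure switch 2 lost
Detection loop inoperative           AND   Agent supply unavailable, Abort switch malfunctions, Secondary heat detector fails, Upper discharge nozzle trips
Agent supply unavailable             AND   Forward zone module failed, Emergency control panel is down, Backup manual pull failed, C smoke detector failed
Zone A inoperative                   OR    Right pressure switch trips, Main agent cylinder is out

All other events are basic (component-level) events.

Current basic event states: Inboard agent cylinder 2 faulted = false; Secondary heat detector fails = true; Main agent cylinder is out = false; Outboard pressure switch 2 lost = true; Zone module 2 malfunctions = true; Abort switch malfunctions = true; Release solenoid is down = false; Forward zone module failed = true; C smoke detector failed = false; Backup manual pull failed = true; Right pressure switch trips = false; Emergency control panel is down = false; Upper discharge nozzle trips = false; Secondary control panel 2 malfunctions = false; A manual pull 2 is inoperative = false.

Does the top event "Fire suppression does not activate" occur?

No

Zone A inoperative [OR]: Right pressure switch trips=not, Main agent cylinder is out=not → no input occurs → does not occur.
Agent supply unavailable [AND]: Forward zone module failed=occurs, Emergency control panel is down=not, Backup manual pull failed=occurs, C smoke detector failed=not → not all inputs occur → does not occur.
Detection loop inoperative [AND]: Agent supply unavailable=not, Abort switch malfunctions=occurs, Secondary heat detector fails=occurs, Upper discharge nozzle trips=not → not all inputs occur → does not occur.
Release chain inoperative [OR]: Release solenoid is down=not, Outboard pressure switch 2 lost=occurs → at least one input occurs → occurs.
Manual path fails [AND]: Detection loop inoperative=not, Release chain inoperative=occurs → not all inputs occur → does not occur.
Zone B fails [AND]: Inboard agent cylinder 2 faulted=not, Zone module 2 malfunctions=occurs → not all inputs occur → does not occur.
Zone A 2 unavailable [OR]: Zone B fails=not, Secondary control panel 2 malfunctions=not, A manual pull 2 is inoperative=not → no input occurs → does not occur.
Fire suppression does not activate [OR]: Zone A inoperative=not, Manual path fails=not, Zone A 2 unavailable=not → no input occurs → does not occur.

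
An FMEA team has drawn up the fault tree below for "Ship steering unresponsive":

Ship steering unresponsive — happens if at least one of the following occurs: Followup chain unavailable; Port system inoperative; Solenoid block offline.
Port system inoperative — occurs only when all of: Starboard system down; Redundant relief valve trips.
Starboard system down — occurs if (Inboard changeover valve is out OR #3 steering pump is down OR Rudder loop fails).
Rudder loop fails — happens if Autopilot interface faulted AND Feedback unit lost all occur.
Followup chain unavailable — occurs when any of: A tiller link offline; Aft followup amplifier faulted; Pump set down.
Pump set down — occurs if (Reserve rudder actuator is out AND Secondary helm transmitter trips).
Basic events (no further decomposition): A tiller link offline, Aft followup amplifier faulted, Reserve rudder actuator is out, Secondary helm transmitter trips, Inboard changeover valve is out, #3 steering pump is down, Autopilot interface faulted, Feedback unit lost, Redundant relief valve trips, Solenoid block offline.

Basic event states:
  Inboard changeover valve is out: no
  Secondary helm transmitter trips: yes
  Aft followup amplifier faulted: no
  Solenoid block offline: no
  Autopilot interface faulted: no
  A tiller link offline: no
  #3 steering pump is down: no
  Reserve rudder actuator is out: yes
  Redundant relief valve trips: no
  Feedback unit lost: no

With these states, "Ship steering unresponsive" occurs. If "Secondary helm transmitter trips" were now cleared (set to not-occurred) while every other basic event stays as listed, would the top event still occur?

Counterfactual: set "Secondary helm transmitter trips" to not occurred.
Pump set down [AND]: Reserve rudder actuator is out=occurs, Secondary helm transmitter trips=not → not all inputs occur → does not occur.
Followup chain unavailable [OR]: A tiller link offline=not, Aft followup amplifier faulted=not, Pump set down=not → no input occurs → does not occur.
Rudder loop fails [AND]: Autopilot interface faulted=not, Feedback unit lost=not → not all inputs occur → does not occur.
Starboard system down [OR]: Inboard changeover valve is out=not, #3 steering pump is down=not, Rudder loop fails=not → no input occurs → does not occur.
Port system inoperative [AND]: Starboard system down=not, Redundant relief valve trips=not → not all inputs occur → does not occur.
Ship steering unresponsive [OR]: Followup chain unavailable=not, Port system inoperative=not, Solenoid block offline=not → no input occurs → does not occur.

No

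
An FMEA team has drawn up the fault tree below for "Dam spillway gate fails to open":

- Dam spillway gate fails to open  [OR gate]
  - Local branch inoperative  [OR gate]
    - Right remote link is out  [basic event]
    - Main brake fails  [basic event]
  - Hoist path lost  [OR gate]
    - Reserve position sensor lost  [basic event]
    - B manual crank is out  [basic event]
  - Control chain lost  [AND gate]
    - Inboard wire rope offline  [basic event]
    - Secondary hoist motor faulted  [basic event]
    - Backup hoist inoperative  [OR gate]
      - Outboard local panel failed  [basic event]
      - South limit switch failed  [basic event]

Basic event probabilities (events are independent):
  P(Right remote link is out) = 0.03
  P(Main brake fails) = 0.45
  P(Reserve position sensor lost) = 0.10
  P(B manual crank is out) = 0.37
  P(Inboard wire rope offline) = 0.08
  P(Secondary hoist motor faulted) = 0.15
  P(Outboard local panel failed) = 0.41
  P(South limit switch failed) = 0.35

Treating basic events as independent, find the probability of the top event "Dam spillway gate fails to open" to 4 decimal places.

0.6997

P(Local branch inoperative) [OR] = 1 − (1−0.03) × (1−0.45) = 0.466500
P(Hoist path lost) [OR] = 1 − (1−0.10) × (1−0.37) = 0.433000
P(Backup hoist inoperative) [OR] = 1 − (1−0.41) × (1−0.35) = 0.616500
P(Control chain lost) [AND] = 0.08 × 0.15 × 0.616500 = 0.007398
P(Dam spillway gate fails to open) [OR] = 1 − (1−0.466500) × (1−0.433000) × (1−0.007398) = 0.699743
Rounded to 4 decimal places: P(Dam spillway gate fails to open) ≈ 0.6997.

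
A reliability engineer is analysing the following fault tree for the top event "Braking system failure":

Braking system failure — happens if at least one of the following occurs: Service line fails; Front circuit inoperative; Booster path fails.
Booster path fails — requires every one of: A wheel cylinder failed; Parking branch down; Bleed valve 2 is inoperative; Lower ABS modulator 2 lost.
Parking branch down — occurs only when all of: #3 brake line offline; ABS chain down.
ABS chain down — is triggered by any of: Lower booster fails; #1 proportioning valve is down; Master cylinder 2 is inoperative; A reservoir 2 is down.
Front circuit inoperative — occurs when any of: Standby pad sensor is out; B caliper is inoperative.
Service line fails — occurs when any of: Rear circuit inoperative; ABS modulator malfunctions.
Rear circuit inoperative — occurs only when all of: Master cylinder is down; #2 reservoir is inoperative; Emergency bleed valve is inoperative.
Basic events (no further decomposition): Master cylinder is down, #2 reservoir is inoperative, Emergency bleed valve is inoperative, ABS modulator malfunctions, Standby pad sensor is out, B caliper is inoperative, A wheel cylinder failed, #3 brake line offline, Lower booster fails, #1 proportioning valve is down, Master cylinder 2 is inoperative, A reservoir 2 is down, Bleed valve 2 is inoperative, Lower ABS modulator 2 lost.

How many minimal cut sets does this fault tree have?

8

Rear circuit inoperative [AND]: one cut set from each child combined → 1 × 1 × 1 = 1 cut set(s).
Service line fails [OR]: union of children's cut sets → 2 cut set(s).
Front circuit inoperative [OR]: union of children's cut sets → 2 cut set(s).
ABS chain down [OR]: union of children's cut sets → 4 cut set(s).
Parking branch down [AND]: one cut set from each child combined → 1 × 4 = 4 cut set(s).
Booster path fails [AND]: one cut set from each child combined → 1 × 4 × 1 × 1 = 4 cut set(s).
Braking system failure [OR]: union of children's cut sets → 8 cut set(s).
Minimal cut sets: {#2 reservoir is inoperative, Emergency bleed valve is inoperative, Master cylinder is down}; {ABS modulator malfunctions}; {Standby pad sensor is out}; {B caliper is inoperative}; {#3 brake line offline, A wheel cylinder failed, Bleed valve 2 is inoperative, Lower ABS modulator 2 lost, Lower booster fails}; {#1 proportioning valve is down, #3 brake line offline, A wheel cylinder failed, Bleed valve 2 is inoperative, Lower ABS modulator 2 lost}; {#3 brake line offline, A wheel cylinder failed, Bleed valve 2 is inoperative, Lower ABS modulator 2 lost, Master cylinder 2 is inoperative}; {#3 brake line offline, A reservoir 2 is down, A wheel cylinder failed, Bleed valve 2 is inoperative, Lower ABS modulator 2 lost}.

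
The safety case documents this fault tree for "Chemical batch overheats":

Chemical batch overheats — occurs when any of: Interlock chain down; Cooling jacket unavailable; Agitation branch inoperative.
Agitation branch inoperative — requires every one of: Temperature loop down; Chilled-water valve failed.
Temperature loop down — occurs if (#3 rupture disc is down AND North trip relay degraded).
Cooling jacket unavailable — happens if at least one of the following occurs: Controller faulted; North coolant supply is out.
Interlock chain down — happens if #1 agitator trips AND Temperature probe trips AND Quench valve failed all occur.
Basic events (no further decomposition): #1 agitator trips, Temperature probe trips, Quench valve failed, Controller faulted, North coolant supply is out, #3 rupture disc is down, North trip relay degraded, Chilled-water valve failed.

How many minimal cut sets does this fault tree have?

Interlock chain down [AND]: one cut set from each child combined → 1 × 1 × 1 = 1 cut set(s).
Cooling jacket unavailable [OR]: union of children's cut sets → 2 cut set(s).
Temperature loop down [AND]: one cut set from each child combined → 1 × 1 = 1 cut set(s).
Agitation branch inoperative [AND]: one cut set from each child combined → 1 × 1 = 1 cut set(s).
Chemical batch overheats [OR]: union of children's cut sets → 4 cut set(s).
Minimal cut sets: {#1 agitator trips, Quench valve failed, Temperature probe trips}; {Controller faulted}; {North coolant supply is out}; {#3 rupture disc is down, Chilled-water valve failed, North trip relay degraded}.

4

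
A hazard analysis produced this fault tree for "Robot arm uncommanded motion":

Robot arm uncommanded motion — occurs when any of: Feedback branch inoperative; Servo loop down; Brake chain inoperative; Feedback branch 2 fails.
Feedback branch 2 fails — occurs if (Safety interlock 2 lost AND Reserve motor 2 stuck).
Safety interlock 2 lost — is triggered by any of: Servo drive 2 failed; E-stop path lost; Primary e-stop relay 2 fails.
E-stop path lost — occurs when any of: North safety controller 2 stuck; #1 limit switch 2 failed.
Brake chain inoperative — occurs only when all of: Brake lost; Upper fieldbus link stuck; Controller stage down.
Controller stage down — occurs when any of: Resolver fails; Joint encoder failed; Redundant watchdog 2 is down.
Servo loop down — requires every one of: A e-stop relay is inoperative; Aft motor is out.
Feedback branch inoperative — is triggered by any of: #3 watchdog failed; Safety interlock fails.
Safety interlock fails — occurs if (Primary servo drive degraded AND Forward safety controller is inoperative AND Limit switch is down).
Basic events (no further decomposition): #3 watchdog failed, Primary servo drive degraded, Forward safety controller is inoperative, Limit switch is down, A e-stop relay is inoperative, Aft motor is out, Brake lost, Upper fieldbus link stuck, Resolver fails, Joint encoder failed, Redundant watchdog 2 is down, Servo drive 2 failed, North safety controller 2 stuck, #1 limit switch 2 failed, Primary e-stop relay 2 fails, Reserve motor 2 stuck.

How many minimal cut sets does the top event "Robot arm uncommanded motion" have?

Safety interlock fails [AND]: one cut set from each child combined → 1 × 1 × 1 = 1 cut set(s).
Feedback branch inoperative [OR]: union of children's cut sets → 2 cut set(s).
Servo loop down [AND]: one cut set from each child combined → 1 × 1 = 1 cut set(s).
Controller stage down [OR]: union of children's cut sets → 3 cut set(s).
Brake chain inoperative [AND]: one cut set from each child combined → 1 × 1 × 3 = 3 cut set(s).
E-stop path lost [OR]: union of children's cut sets → 2 cut set(s).
Safety interlock 2 lost [OR]: union of children's cut sets → 4 cut set(s).
Feedback branch 2 fails [AND]: one cut set from each child combined → 4 × 1 = 4 cut set(s).
Robot arm uncommanded motion [OR]: union of children's cut sets → 10 cut set(s).
Minimal cut sets: {#3 watchdog failed}; {Forward safety controller is inoperative, Limit switch is down, Primary servo drive degraded}; {A e-stop relay is inoperative, Aft motor is out}; {Brake lost, Resolver fails, Upper fieldbus link stuck}; {Brake lost, Joint encoder failed, Upper fieldbus link stuck}; {Brake lost, Redundant watchdog 2 is down, Upper fieldbus link stuck}; {Reserve motor 2 stuck, Servo drive 2 failed}; {North safety controller 2 stuck, Reserve motor 2 stuck}; {#1 limit switch 2 failed, Reserve motor 2 stuck}; {Primary e-stop relay 2 fails, Reserve motor 2 stuck}.

10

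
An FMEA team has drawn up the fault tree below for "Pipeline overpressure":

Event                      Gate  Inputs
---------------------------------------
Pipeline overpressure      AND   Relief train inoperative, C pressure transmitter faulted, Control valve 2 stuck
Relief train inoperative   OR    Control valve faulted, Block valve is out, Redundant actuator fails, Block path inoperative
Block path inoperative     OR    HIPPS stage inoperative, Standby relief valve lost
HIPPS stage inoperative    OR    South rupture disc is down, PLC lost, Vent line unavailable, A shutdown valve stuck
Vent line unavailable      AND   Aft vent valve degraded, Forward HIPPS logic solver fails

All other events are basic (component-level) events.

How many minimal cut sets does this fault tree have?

8

Vent line unavailable [AND]: one cut set from each child combined → 1 × 1 = 1 cut set(s).
HIPPS stage inoperative [OR]: union of children's cut sets → 4 cut set(s).
Block path inoperative [OR]: union of children's cut sets → 5 cut set(s).
Relief train inoperative [OR]: union of children's cut sets → 8 cut set(s).
Pipeline overpressure [AND]: one cut set from each child combined → 8 × 1 × 1 = 8 cut set(s).
Minimal cut sets: {C pressure transmitter faulted, Control valve 2 stuck, Control valve faulted}; {Block valve is out, C pressure transmitter faulted, Control valve 2 stuck}; {C pressure transmitter faulted, Control valve 2 stuck, Redundant actuator fails}; {C pressure transmitter faulted, Control valve 2 stuck, South rupture disc is down}; {C pressure transmitter faulted, Control valve 2 stuck, PLC lost}; {Aft vent valve degraded, C pressure transmitter faulted, Control valve 2 stuck, Forward HIPPS logic solver fails}; {A shutdown valve stuck, C pressure transmitter faulted, Control valve 2 stuck}; {C pressure transmitter faulted, Control valve 2 stuck, Standby relief valve lost}.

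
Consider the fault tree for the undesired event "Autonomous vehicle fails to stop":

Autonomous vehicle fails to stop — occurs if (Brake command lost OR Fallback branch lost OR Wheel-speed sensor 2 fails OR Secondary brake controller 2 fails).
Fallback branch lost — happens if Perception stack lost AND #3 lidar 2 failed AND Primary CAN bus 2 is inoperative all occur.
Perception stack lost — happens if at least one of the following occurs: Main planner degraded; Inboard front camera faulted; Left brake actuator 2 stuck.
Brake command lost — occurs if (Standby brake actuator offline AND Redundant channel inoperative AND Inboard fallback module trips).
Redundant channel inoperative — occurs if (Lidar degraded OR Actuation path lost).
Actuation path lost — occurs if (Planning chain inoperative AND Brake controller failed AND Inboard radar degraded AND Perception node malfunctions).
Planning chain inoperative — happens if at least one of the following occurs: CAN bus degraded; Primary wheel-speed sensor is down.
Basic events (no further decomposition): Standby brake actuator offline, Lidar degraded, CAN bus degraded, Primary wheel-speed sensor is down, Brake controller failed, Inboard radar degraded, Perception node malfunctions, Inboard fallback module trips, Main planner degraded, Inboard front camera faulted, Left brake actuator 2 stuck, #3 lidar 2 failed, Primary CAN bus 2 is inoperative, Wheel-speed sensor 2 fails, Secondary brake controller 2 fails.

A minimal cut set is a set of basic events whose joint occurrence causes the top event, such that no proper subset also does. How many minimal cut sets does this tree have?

8

Planning chain inoperative [OR]: union of children's cut sets → 2 cut set(s).
Actuation path lost [AND]: one cut set from each child combined → 2 × 1 × 1 × 1 = 2 cut set(s).
Redundant channel inoperative [OR]: union of children's cut sets → 3 cut set(s).
Brake command lost [AND]: one cut set from each child combined → 1 × 3 × 1 = 3 cut set(s).
Perception stack lost [OR]: union of children's cut sets → 3 cut set(s).
Fallback branch lost [AND]: one cut set from each child combined → 3 × 1 × 1 = 3 cut set(s).
Autonomous vehicle fails to stop [OR]: union of children's cut sets → 8 cut set(s).
Minimal cut sets: {Inboard fallback module trips, Lidar degraded, Standby brake actuator offline}; {Brake controller failed, CAN bus degraded, Inboard fallback module trips, Inboard radar degraded, Perception node malfunctions, Standby brake actuator offline}; {Brake controller failed, Inboard fallback module trips, Inboard radar degraded, Perception node malfunctions, Primary wheel-speed sensor is down, Standby brake actuator offline}; {#3 lidar 2 failed, Main planner degraded, Primary CAN bus 2 is inoperative}; {#3 lidar 2 failed, Inboard front camera faulted, Primary CAN bus 2 is inoperative}; {#3 lidar 2 failed, Left brake actuator 2 stuck, Primary CAN bus 2 is inoperative}; {Wheel-speed sensor 2 fails}; {Secondary brake controller 2 fails}.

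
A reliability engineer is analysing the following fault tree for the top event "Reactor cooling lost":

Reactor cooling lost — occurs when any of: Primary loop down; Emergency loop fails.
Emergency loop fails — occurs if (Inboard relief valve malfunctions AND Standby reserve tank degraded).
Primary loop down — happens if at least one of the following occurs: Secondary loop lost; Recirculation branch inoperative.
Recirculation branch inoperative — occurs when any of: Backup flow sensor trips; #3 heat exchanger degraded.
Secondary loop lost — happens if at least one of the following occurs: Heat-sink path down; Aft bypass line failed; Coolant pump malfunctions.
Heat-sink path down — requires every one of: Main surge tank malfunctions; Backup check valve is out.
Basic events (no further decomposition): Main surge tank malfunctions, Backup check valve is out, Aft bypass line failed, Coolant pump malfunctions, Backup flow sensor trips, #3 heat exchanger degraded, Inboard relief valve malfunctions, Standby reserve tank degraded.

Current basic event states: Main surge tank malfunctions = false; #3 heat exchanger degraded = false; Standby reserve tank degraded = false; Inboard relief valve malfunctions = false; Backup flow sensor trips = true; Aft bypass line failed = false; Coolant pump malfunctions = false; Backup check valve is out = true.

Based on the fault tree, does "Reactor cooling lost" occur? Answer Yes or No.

Yes

Heat-sink path down [AND]: Main surge tank malfunctions=not, Backup check valve is out=occurs → not all inputs occur → does not occur.
Secondary loop lost [OR]: Heat-sink path down=not, Aft bypass line failed=not, Coolant pump malfunctions=not → no input occurs → does not occur.
Recirculation branch inoperative [OR]: Backup flow sensor trips=occurs, #3 heat exchanger degraded=not → at least one input occurs → occurs.
Primary loop down [OR]: Secondary loop lost=not, Recirculation branch inoperative=occurs → at least one input occurs → occurs.
Emergency loop fails [AND]: Inboard relief valve malfunctions=not, Standby reserve tank degraded=not → not all inputs occur → does not occur.
Reactor cooling lost [OR]: Primary loop down=occurs, Emergency loop fails=not → at least one input occurs → occurs.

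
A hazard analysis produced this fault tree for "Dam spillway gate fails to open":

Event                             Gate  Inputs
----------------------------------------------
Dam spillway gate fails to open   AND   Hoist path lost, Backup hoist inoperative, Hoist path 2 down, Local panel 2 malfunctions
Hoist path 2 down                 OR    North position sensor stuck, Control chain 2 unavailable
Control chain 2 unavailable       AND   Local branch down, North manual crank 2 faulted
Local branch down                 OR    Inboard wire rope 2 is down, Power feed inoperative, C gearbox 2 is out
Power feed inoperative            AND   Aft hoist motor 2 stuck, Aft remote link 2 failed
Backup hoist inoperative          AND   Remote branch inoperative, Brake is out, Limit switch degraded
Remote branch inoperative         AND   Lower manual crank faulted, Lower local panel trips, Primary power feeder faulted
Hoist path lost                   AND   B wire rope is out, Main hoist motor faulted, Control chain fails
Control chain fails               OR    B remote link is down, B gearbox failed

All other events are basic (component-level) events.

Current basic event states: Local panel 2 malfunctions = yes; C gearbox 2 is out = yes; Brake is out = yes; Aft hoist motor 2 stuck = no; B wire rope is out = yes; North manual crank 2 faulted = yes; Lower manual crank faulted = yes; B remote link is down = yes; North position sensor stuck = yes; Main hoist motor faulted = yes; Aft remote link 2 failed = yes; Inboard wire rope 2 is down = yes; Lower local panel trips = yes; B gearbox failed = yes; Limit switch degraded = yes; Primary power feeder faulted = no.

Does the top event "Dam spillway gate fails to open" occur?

No

Control chain fails [OR]: B remote link is down=occurs, B gearbox failed=occurs → at least one input occurs → occurs.
Hoist path lost [AND]: B wire rope is out=occurs, Main hoist motor faulted=occurs, Control chain fails=occurs → all inputs occur → occurs.
Remote branch inoperative [AND]: Lower manual crank faulted=occurs, Lower local panel trips=occurs, Primary power feeder faulted=not → not all inputs occur → does not occur.
Backup hoist inoperative [AND]: Remote branch inoperative=not, Brake is out=occurs, Limit switch degraded=occurs → not all inputs occur → does not occur.
Power feed inoperative [AND]: Aft hoist motor 2 stuck=not, Aft remote link 2 failed=occurs → not all inputs occur → does not occur.
Local branch down [OR]: Inboard wire rope 2 is down=occurs, Power feed inoperative=not, C gearbox 2 is out=occurs → at least one input occurs → occurs.
Control chain 2 unavailable [AND]: Local branch down=occurs, North manual crank 2 faulted=occurs → all inputs occur → occurs.
Hoist path 2 down [OR]: North position sensor stuck=occurs, Control chain 2 unavailable=occurs → at least one input occurs → occurs.
Dam spillway gate fails to open [AND]: Hoist path lost=occurs, Backup hoist inoperative=not, Hoist path 2 down=occurs, Local panel 2 malfunctions=occurs → not all inputs occur → does not occur.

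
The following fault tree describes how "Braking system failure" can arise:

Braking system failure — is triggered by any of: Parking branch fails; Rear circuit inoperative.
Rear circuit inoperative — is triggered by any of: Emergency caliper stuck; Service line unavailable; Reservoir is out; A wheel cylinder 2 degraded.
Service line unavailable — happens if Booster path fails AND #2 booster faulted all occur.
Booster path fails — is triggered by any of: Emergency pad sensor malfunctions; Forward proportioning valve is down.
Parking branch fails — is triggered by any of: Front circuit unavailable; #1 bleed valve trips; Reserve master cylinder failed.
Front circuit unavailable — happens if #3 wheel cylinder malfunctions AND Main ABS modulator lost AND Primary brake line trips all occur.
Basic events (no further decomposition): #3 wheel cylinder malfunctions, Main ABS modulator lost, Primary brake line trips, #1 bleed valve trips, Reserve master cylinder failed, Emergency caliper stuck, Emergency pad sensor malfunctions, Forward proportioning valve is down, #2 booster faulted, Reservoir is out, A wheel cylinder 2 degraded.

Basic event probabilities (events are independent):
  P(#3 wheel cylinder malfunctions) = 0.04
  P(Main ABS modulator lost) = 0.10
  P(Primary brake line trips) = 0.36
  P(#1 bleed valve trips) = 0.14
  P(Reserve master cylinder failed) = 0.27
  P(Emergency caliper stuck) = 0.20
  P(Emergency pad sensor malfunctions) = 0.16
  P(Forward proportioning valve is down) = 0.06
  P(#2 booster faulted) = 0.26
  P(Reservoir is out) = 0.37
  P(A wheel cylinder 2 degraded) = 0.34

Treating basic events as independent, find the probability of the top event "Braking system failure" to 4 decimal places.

P(Front circuit unavailable) [AND] = 0.04 × 0.10 × 0.36 = 0.001440
P(Parking branch fails) [OR] = 1 − (1−0.001440) × (1−0.14) × (1−0.27) = 0.373104
P(Booster path fails) [OR] = 1 − (1−0.16) × (1−0.06) = 0.210400
P(Service line unavailable) [AND] = 0.210400 × 0.26 = 0.054704
P(Rear circuit inoperative) [OR] = 1 − (1−0.20) × (1−0.054704) × (1−0.37) × (1−0.34) = 0.685557
P(Braking system failure) [OR] = 1 − (1−0.373104) × (1−0.685557) = 0.802877
Rounded to 4 decimal places: P(Braking system failure) ≈ 0.8029.

0.8029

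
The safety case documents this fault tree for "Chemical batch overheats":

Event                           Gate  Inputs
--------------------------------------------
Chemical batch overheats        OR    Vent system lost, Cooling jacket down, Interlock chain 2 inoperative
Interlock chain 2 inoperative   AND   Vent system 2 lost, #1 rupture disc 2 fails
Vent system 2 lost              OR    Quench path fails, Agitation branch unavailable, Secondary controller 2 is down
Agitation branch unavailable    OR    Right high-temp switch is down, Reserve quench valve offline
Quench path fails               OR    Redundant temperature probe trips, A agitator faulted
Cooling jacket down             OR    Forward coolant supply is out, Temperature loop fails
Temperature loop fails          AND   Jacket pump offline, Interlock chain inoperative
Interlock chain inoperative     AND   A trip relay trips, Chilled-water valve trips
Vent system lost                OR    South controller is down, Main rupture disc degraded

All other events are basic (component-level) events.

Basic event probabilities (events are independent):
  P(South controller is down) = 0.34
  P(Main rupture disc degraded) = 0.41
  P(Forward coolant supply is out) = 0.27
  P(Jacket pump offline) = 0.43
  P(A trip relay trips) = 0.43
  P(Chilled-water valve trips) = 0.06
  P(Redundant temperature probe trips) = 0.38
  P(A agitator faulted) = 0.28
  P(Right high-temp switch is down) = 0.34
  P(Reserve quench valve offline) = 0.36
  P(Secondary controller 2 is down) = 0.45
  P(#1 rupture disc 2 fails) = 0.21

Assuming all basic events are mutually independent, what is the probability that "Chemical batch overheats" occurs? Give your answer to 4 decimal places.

0.7718

P(Vent system lost) [OR] = 1 − (1−0.34) × (1−0.41) = 0.610600
P(Interlock chain inoperative) [AND] = 0.43 × 0.06 = 0.025800
P(Temperature loop fails) [AND] = 0.43 × 0.025800 = 0.011094
P(Cooling jacket down) [OR] = 1 − (1−0.27) × (1−0.011094) = 0.278099
P(Quench path fails) [OR] = 1 − (1−0.38) × (1−0.28) = 0.553600
P(Agitation branch unavailable) [OR] = 1 − (1−0.34) × (1−0.36) = 0.577600
P(Vent system 2 lost) [OR] = 1 − (1−0.553600) × (1−0.577600) × (1−0.45) = 0.896292
P(Interlock chain 2 inoperative) [AND] = 0.896292 × 0.21 = 0.188221
P(Chemical batch overheats) [OR] = 1 − (1−0.610600) × (1−0.278099) × (1−0.188221) = 0.771802
Rounded to 4 decimal places: P(Chemical batch overheats) ≈ 0.7718.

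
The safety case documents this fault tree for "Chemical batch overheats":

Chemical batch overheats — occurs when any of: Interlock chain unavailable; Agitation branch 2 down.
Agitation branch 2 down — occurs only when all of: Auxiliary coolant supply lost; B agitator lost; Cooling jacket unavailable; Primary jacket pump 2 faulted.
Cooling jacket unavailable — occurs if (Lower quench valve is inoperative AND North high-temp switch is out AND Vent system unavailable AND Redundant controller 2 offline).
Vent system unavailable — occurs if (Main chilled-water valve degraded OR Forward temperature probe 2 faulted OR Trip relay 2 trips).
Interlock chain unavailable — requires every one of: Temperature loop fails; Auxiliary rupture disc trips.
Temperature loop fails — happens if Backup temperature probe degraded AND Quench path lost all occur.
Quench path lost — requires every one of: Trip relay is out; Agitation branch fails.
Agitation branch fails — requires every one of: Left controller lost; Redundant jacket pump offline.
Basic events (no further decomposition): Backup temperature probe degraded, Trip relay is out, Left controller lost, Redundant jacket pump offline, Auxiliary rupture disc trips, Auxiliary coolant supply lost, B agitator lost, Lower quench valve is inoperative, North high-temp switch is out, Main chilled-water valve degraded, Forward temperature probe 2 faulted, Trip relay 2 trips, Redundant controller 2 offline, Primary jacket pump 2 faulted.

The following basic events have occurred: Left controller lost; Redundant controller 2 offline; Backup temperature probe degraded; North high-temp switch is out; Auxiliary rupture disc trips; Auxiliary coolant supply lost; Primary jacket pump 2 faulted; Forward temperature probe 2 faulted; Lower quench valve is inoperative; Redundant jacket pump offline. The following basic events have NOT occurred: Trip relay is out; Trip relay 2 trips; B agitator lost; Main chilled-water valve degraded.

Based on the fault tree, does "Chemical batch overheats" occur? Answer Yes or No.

No

Agitation branch fails [AND]: Left controller lost=occurs, Redundant jacket pump offline=occurs → all inputs occur → occurs.
Quench path lost [AND]: Trip relay is out=not, Agitation branch fails=occurs → not all inputs occur → does not occur.
Temperature loop fails [AND]: Backup temperature probe degraded=occurs, Quench path lost=not → not all inputs occur → does not occur.
Interlock chain unavailable [AND]: Temperature loop fails=not, Auxiliary rupture disc trips=occurs → not all inputs occur → does not occur.
Vent system unavailable [OR]: Main chilled-water valve degraded=not, Forward temperature probe 2 faulted=occurs, Trip relay 2 trips=not → at least one input occurs → occurs.
Cooling jacket unavailable [AND]: Lower quench valve is inoperative=occurs, North high-temp switch is out=occurs, Vent system unavailable=occurs, Redundant controller 2 offline=occurs → all inputs occur → occurs.
Agitation branch 2 down [AND]: Auxiliary coolant supply lost=occurs, B agitator lost=not, Cooling jacket unavailable=occurs, Primary jacket pump 2 faulted=occurs → not all inputs occur → does not occur.
Chemical batch overheats [OR]: Interlock chain unavailable=not, Agitation branch 2 down=not → no input occurs → does not occur.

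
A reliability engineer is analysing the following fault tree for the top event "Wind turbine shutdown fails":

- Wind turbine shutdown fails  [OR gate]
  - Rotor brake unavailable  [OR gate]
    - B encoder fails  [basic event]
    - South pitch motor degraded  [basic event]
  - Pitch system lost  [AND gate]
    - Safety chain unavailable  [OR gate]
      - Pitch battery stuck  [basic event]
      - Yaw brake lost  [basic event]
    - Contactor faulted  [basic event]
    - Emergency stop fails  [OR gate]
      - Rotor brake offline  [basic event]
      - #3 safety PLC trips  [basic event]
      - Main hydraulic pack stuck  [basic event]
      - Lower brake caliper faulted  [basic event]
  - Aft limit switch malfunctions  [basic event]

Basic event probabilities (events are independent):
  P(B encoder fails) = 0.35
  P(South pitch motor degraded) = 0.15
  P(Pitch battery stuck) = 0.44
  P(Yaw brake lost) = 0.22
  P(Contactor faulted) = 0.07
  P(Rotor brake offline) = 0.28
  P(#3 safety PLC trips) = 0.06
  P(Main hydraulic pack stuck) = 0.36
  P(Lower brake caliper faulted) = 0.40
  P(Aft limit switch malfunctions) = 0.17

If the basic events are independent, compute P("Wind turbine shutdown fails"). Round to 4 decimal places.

0.5548

P(Rotor brake unavailable) [OR] = 1 − (1−0.35) × (1−0.15) = 0.447500
P(Safety chain unavailable) [OR] = 1 − (1−0.44) × (1−0.22) = 0.563200
P(Emergency stop fails) [OR] = 1 − (1−0.28) × (1−0.06) × (1−0.36) × (1−0.40) = 0.740109
P(Pitch system lost) [AND] = 0.563200 × 0.07 × 0.740109 = 0.029178
P(Wind turbine shutdown fails) [OR] = 1 − (1−0.447500) × (1−0.029178) × (1−0.17) = 0.554805
Rounded to 4 decimal places: P(Wind turbine shutdown fails) ≈ 0.5548.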